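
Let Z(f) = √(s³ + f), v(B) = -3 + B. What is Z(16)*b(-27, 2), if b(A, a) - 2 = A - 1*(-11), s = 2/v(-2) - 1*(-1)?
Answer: -14*√10135/25 ≈ -56.377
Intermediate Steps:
s = ⅗ (s = 2/(-3 - 2) - 1*(-1) = 2/(-5) + 1 = 2*(-⅕) + 1 = -⅖ + 1 = ⅗ ≈ 0.60000)
Z(f) = √(27/125 + f) (Z(f) = √((⅗)³ + f) = √(27/125 + f))
b(A, a) = 13 + A (b(A, a) = 2 + (A - 1*(-11)) = 2 + (A + 11) = 2 + (11 + A) = 13 + A)
Z(16)*b(-27, 2) = (√(135 + 625*16)/25)*(13 - 27) = (√(135 + 10000)/25)*(-14) = (√10135/25)*(-14) = -14*√10135/25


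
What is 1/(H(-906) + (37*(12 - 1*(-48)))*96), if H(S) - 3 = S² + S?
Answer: 1/1033053 ≈ 9.6800e-7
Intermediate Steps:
H(S) = 3 + S + S² (H(S) = 3 + (S² + S) = 3 + (S + S²) = 3 + S + S²)
1/(H(-906) + (37*(12 - 1*(-48)))*96) = 1/((3 - 906 + (-906)²) + (37*(12 - 1*(-48)))*96) = 1/((3 - 906 + 820836) + (37*(12 + 48))*96) = 1/(819933 + (37*60)*96) = 1/(819933 + 2220*96) = 1/(819933 + 213120) = 1/1033053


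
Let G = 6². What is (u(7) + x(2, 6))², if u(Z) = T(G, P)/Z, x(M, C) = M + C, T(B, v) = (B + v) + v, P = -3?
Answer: 7396/49 ≈ 150.94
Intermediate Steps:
G = 36
T(B, v) = B + 2*v
x(M, C) = C + M
u(Z) = 30/Z (u(Z) = (36 + 2*(-3))/Z = (36 - 6)/Z = 30/Z)
(u(7) + x(2, 6))² = (30/7 + (6 + 2))² = (30*(⅐) + 8)² = (30/7 + 8)² = (86/7)² = 7396/49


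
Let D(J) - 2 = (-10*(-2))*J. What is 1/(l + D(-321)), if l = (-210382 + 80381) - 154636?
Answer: -1/291055 ≈ -3.4358e-6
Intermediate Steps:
D(J) = 2 + 20*J (D(J) = 2 + (-10*(-2))*J = 2 + 20*J)
l = -284637 (l = -130001 - 154636 = -284637)
1/(l + D(-321)) = 1/(-284637 + (2 + 20*(-321))) = 1/(-284637 + (2 - 6420)) = 1/(-284637 - 6418) = 1/(-291055) = -1/291055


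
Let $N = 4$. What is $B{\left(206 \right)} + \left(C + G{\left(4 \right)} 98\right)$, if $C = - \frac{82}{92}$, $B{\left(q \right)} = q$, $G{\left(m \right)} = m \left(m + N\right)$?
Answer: $\frac{153691}{46} \approx 3341.1$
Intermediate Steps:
$G{\left(m \right)} = m \left(4 + m\right)$ ($G{\left(m \right)} = m \left(m + 4\right) = m \left(4 + m\right)$)
$C = - \frac{41}{46}$ ($C = - \frac{82}{92} = \left(-1\right) \frac{41}{46} = - \frac{41}{46} \approx -0.8913$)
$B{\left(206 \right)} + \left(C + G{\left(4 \right)} 98\right) = 206 - \left(\frac{41}{46} - 4 \left(4 + 4\right) 98\right) = 206 - \left(\frac{41}{46} - 4 \cdot 8 \cdot 98\right) = 206 + \left(- \frac{41}{46} + 32 \cdot 98\right) = 206 + \left(- \frac{41}{46} + 3136\right) = 206 + \frac{144215}{46} = \frac{153691}{46}$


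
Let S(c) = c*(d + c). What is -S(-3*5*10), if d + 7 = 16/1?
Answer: -21150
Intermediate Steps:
d = 9 (d = -7 + 16/1 = -7 + 16*1 = -7 + 16 = 9)
S(c) = c*(9 + c)
-S(-3*5*10) = --3*5*10*(9 - 3*5*10) = -(-15*10)*(9 - 15*10) = -(-150)*(9 - 150) = -(-150)*(-141) = -1*21150 = -21150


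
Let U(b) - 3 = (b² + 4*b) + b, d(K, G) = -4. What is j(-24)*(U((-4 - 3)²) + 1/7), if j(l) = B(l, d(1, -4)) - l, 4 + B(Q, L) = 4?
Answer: 445056/7 ≈ 63579.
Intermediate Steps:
B(Q, L) = 0 (B(Q, L) = -4 + 4 = 0)
U(b) = 3 + b² + 5*b (U(b) = 3 + ((b² + 4*b) + b) = 3 + (b² + 5*b) = 3 + b² + 5*b)
j(l) = -l (j(l) = 0 - l = -l)
j(-24)*(U((-4 - 3)²) + 1/7) = (-1*(-24))*((3 + ((-4 - 3)²)² + 5*(-4 - 3)²) + 1/7) = 24*((3 + ((-7)²)² + 5*(-7)²) + ⅐) = 24*((3 + 49² + 5*49) + ⅐) = 24*((3 + 2401 + 245) + ⅐) = 24*(2649 + ⅐) = 24*(18544/7) = 445056/7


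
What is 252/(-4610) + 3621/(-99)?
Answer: -2786293/76065 ≈ -36.630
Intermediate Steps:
252/(-4610) + 3621/(-99) = 252*(-1/4610) + 3621*(-1/99) = -126/2305 - 1207/33 = -2786293/76065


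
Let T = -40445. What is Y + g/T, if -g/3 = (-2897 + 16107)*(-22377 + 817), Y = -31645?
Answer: -426860965/8089 ≈ -52771.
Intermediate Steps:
g = 854422800 (g = -3*(-2897 + 16107)*(-22377 + 817) = -39630*(-21560) = -3*(-284807600) = 854422800)
Y + g/T = -31645 + 854422800/(-40445) = -31645 + 854422800*(-1/40445) = -31645 - 170884560/8089 = -426860965/8089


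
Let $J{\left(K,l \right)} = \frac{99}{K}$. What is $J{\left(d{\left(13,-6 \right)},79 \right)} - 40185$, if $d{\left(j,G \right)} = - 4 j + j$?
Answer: $- \frac{522438}{13} \approx -40188.0$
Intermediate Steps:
$d{\left(j,G \right)} = - 3 j$
$J{\left(d{\left(13,-6 \right)},79 \right)} - 40185 = \frac{99}{\left(-3\right) 13} - 40185 = \frac{99}{-39} - 40185 = 99 \left(- \frac{1}{39}\right) - 40185 = - \frac{33}{13} - 40185 = - \frac{522438}{13}$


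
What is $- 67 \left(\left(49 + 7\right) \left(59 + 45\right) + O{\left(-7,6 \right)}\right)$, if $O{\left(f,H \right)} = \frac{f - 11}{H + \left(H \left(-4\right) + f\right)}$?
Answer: $- \frac{9756406}{25} \approx -3.9026 \cdot 10^{5}$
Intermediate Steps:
$O{\left(f,H \right)} = \frac{-11 + f}{f - 3 H}$ ($O{\left(f,H \right)} = \frac{-11 + f}{H - \left(- f + 4 H\right)} = \frac{-11 + f}{f - 3 H}$)
$- 67 \left(\left(49 + 7\right) \left(59 + 45\right) + O{\left(-7,6 \right)}\right) = - 67 \left(\left(49 + 7\right) \left(59 + 45\right) + \frac{11 - -7}{\left(-1\right) \left(-7\right) + 3 \cdot 6}\right) = - 67 \left(56 \cdot 104 + \frac{11 + 7}{7 + 18}\right) = - 67 \left(5824 + \frac{1}{25} \cdot 18\right) = - 67 \left(5824 + \frac{18}{25}\right) = \left(-67\right) \frac{145618}{25} = - \frac{9756406}{25}$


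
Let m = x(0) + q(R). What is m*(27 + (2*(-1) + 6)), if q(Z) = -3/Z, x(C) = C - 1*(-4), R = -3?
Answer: 155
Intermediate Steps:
x(C) = 4 + C (x(C) = C + 4 = 4 + C)
m = 5 (m = (4 + 0) - 3/(-3) = 4 - 3*(-⅓) = 4 + 1 = 5)
m*(27 + (2*(-1) + 6)) = 5*(27 + (2*(-1) + 6)) = 5*(27 + (-2 + 6)) = 5*(27 + 4) = 5*31 = 155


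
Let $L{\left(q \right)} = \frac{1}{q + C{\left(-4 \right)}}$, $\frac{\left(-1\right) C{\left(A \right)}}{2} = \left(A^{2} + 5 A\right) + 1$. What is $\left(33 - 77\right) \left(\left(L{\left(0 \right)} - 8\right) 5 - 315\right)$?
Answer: $\frac{46750}{3} \approx 15583.0$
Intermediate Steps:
$C{\left(A \right)} = -2 - 10 A - 2 A^{2}$ ($C{\left(A \right)} = - 2 \left(\left(A^{2} + 5 A\right) + 1\right) = - 2 \left(1 + A^{2} + 5 A\right) = -2 - 10 A - 2 A^{2}$)
$L{\left(q \right)} = \frac{1}{6 + q}$ ($L{\left(q \right)} = \frac{1}{q - \left(-38 + 32\right)} = \frac{1}{q - -6} = \frac{1}{q + 6} = \frac{1}{6 + q}$)
$\left(33 - 77\right) \left(\left(L{\left(0 \right)} - 8\right) 5 - 315\right) = \left(33 - 77\right) \left(\left(\frac{1}{6 + 0} - 8\right) 5 - 315\right) = - 44 \left(\left(\frac{1}{6} - 8\right) 5 - 315\right) = - 44 \left(\left(- \frac{47}{6}\right) 5 - 315\right) = - 44 \left(- \frac{235}{6} - 315\right) = \left(-44\right) \left(- \frac{2125}{6}\right) = \frac{46750}{3}$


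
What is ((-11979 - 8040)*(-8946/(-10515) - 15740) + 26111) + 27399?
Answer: 1104550061192/3505 ≈ 3.1514e+8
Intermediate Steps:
((-11979 - 8040)*(-8946/(-10515) - 15740) + 26111) + 27399 = (-20019*(-8946*(-1/10515) - 15740) + 26111) + 27399 = (-20019*(2982/3505 - 15740) + 26111) + 27399 = (-20019*(-55165718/3505) + 26111) + 27399 = (1104362508642/3505 + 26111) + 27399 = 1104454027697/3505 + 27399 = 1104550061192/3505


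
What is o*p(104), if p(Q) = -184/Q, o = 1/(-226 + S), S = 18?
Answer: 23/2704 ≈ 0.0085059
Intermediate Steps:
o = -1/208 (o = 1/(-226 + 18) = 1/(-208) = -1/208 ≈ -0.0048077)
o*p(104) = -(-23)/(26*104) = -1/208*(-23/13) = 23/2704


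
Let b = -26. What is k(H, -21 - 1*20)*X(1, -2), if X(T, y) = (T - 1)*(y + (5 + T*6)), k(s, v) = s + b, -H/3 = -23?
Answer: 0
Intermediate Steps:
H = 69 (H = -3*(-23) = 69)
k(s, v) = -26 + s (k(s, v) = s - 26 = -26 + s)
X(T, y) = (-1 + T)*(5 + y + 6*T) (X(T, y) = (-1 + T)*(y + (5 + 6*T)) = (-1 + T)*(5 + y + 6*T))
k(H, -21 - 1*20)*X(1, -2) = (-26 + 69)*(-5 - 1*1 - 1*(-2) + 6*1**2 + 1*(-2)) = 43*(-5 - 1 + 2 + 6*1 - 2) = 43*(-5 - 1 + 2 + 6 - 2) = 43*0 = 0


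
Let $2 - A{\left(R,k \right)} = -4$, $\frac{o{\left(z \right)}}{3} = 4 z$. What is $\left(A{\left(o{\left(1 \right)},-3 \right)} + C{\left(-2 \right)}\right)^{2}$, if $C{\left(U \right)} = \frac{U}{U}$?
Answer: $49$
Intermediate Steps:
$o{\left(z \right)} = 12 z$ ($o{\left(z \right)} = 3 \cdot 4 z = 12 z$)
$A{\left(R,k \right)} = 6$ ($A{\left(R,k \right)} = 2 - -4 = 2 + 4 = 6$)
$C{\left(U \right)} = 1$
$\left(A{\left(o{\left(1 \right)},-3 \right)} + C{\left(-2 \right)}\right)^{2} = \left(6 + 1\right)^{2} = 7^{2} = 49$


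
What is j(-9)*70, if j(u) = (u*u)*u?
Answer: -51030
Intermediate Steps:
j(u) = u³ (j(u) = u²*u = u³)
j(-9)*70 = (-9)³*70 = -729*70 = -51030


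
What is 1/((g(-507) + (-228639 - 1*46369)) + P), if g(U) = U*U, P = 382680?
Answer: 1/364721 ≈ 2.7418e-6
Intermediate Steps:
g(U) = U²
1/((g(-507) + (-228639 - 1*46369)) + P) = 1/(((-507)² + (-228639 - 1*46369)) + 382680) = 1/((257049 + (-228639 - 46369)) + 382680) = 1/((257049 - 275008) + 382680) = 1/(-17959 + 382680) = 1/364721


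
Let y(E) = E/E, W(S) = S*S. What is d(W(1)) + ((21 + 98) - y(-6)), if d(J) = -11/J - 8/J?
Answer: 99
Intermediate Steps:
W(S) = S²
y(E) = 1
d(J) = -19/J
d(W(1)) + ((21 + 98) - y(-6)) = -19/(1²) + ((21 + 98) - 1*1) = -19/1 + (119 - 1) = -19*1 + 118 = -19 + 118 = 99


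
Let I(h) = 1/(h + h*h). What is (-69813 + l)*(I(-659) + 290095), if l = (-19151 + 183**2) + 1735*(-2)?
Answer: -7414784334793995/433622 ≈ -1.7100e+10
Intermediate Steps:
l = 10868 (l = (-19151 + 33489) - 3470 = 14338 - 3470 = 10868)
I(h) = 1/(h + h**2)
(-69813 + l)*(I(-659) + 290095) = (-69813 + 10868)*(1/((-659)*(1 - 659)) + 290095) = -58945*(-1/659/(-658) + 290095) = -58945*(-1/659*(-1/658) + 290095) = -58945*(1/433622 + 290095) = -58945*125791574091/433622 = -7414784334793995/433622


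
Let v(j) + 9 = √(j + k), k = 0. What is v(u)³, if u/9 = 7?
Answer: -2430 + 918*√7 ≈ -1.2003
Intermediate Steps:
u = 63 (u = 9*7 = 63)
v(j) = -9 + √j (v(j) = -9 + √(j + 0) = -9 + √j)
v(u)³ = (-9 + √63)³ = (-9 + 3*√7)³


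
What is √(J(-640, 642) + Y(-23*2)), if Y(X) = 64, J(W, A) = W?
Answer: 24*I ≈ 24.0*I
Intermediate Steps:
√(J(-640, 642) + Y(-23*2)) = √(-640 + 64) = √(-576) = 24*I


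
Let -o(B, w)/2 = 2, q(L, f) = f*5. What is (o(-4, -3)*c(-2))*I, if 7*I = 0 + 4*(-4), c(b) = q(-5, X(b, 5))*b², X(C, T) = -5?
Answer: -6400/7 ≈ -914.29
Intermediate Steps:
q(L, f) = 5*f
o(B, w) = -4 (o(B, w) = -2*2 = -4)
c(b) = -25*b² (c(b) = (5*(-5))*b² = -25*b²)
I = -16/7 (I = (0 + 4*(-4))/7 = (0 - 16)/7 = (⅐)*(-16) = -16/7 ≈ -2.2857)
(o(-4, -3)*c(-2))*I = -(-100)*(-2)²*(-16/7) = -(-100)*4*(-16/7) = -4*(-100)*(-16/7) = 400*(-16/7) = -6400/7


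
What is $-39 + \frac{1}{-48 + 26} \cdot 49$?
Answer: $- \frac{907}{22} \approx -41.227$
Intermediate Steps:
$-39 + \frac{1}{-48 + 26} \cdot 49 = -39 + \frac{1}{-22} \cdot 49 = -39 - \frac{49}{22} = - \frac{907}{22}$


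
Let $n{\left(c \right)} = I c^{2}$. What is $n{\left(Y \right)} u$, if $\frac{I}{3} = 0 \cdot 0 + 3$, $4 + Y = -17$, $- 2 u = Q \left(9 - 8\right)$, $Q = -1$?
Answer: $\frac{3969}{2} \approx 1984.5$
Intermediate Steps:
$u = \frac{1}{2}$ ($u = - \frac{\left(-1\right) \left(9 - 8\right)}{2} = - \frac{\left(-1\right) 1}{2} = \left(- \frac{1}{2}\right) \left(-1\right) = \frac{1}{2} \approx 0.5$)
$Y = -21$ ($Y = -4 - 17 = -21$)
$I = 9$ ($I = 3 \left(0 \cdot 0 + 3\right) = 3 \left(0 + 3\right) = 3 \cdot 3 = 9$)
$n{\left(c \right)} = 9 c^{2}$
$n{\left(Y \right)} u = 9 \left(-21\right)^{2} \cdot \frac{1}{2} = 9 \cdot 441 \cdot \frac{1}{2} = 3969 \cdot \frac{1}{2} = \frac{3969}{2}$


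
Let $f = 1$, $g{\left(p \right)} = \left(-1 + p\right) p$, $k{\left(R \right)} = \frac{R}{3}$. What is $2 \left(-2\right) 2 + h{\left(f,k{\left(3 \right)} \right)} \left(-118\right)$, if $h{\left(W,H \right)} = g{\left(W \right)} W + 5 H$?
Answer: $-598$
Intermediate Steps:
$k{\left(R \right)} = \frac{R}{3}$ ($k{\left(R \right)} = R \frac{1}{3} = \frac{R}{3}$)
$g{\left(p \right)} = p \left(-1 + p\right)$
$h{\left(W,H \right)} = 5 H + W^{2} \left(-1 + W\right)$ ($h{\left(W,H \right)} = W \left(-1 + W\right) W + 5 H = W^{2} \left(-1 + W\right) + 5 H = 5 H + W^{2} \left(-1 + W\right)$)
$2 \left(-2\right) 2 + h{\left(f,k{\left(3 \right)} \right)} \left(-118\right) = 2 \left(-2\right) 2 + \left(5 \cdot \frac{1}{3} \cdot 3 + 1^{2} \left(-1 + 1\right)\right) \left(-118\right) = \left(-4\right) 2 + \left(5 \cdot 1 + 1 \cdot 0\right) \left(-118\right) = -8 + \left(5 + 0\right) \left(-118\right) = -8 + 5 \left(-118\right) = -8 - 590 = -598$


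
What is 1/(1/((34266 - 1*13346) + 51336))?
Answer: 72256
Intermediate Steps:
1/(1/((34266 - 1*13346) + 51336)) = 1/(1/((34266 - 13346) + 51336)) = 1/(1/(20920 + 51336)) = 1/(1/72256) = 72256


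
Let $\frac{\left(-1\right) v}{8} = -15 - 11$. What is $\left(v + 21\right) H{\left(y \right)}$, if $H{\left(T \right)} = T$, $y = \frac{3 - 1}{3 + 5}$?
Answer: $\frac{229}{4} \approx 57.25$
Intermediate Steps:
$v = 208$ ($v = - 8 \left(-15 - 11\right) = \left(-8\right) \left(-26\right) = 208$)
$y = \frac{1}{4}$ ($y = \frac{2}{8} = 2 \cdot \frac{1}{8} = \frac{1}{4} \approx 0.25$)
$\left(v + 21\right) H{\left(y \right)} = \left(208 + 21\right) \frac{1}{4} = 229 \cdot \frac{1}{4} = \frac{229}{4}$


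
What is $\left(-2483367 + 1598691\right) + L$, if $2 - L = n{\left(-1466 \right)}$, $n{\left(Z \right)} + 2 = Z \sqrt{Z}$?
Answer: $-884672 + 1466 i \sqrt{1466} \approx -8.8467 \cdot 10^{5} + 56131.0 i$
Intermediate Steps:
$n{\left(Z \right)} = -2 + Z^{\frac{3}{2}}$ ($n{\left(Z \right)} = -2 + Z \sqrt{Z} = -2 + Z^{\frac{3}{2}}$)
$L = 4 + 1466 i \sqrt{1466}$ ($L = 2 - \left(-2 + \left(-1466\right)^{\frac{3}{2}}\right) = 2 - \left(-2 - 1466 i \sqrt{1466}\right) = 2 + \left(2 + 1466 i \sqrt{1466}\right) = 4 + 1466 i \sqrt{1466} \approx 4.0 + 56131.0 i$)
$\left(-2483367 + 1598691\right) + L = \left(-2483367 + 1598691\right) + \left(4 + 1466 i \sqrt{1466}\right) = -884676 + \left(4 + 1466 i \sqrt{1466}\right) = -884672 + 1466 i \sqrt{1466}$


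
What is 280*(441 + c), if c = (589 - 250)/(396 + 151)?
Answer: 67638480/547 ≈ 1.2365e+5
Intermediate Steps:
c = 339/547 ≈ 0.61974
280*(441 + c) = 280*(441 + 339/547) = 280*(241566/547) = 67638480/547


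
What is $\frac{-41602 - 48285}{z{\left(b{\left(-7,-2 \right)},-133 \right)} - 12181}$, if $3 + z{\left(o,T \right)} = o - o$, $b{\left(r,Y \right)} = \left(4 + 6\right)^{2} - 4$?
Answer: $\frac{89887}{12184} \approx 7.3775$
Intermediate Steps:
$b{\left(r,Y \right)} = 96$ ($b{\left(r,Y \right)} = 10^{2} - 4 = 100 - 4 = 96$)
$z{\left(o,T \right)} = -3$ ($z{\left(o,T \right)} = -3 + \left(o - o\right) = -3 + 0 = -3$)
$\frac{-41602 - 48285}{z{\left(b{\left(-7,-2 \right)},-133 \right)} - 12181} = \frac{-41602 - 48285}{-3 - 12181} = - \frac{89887}{-12184} = \left(-89887\right) \left(- \frac{1}{12184}\right) = \frac{89887}{12184}$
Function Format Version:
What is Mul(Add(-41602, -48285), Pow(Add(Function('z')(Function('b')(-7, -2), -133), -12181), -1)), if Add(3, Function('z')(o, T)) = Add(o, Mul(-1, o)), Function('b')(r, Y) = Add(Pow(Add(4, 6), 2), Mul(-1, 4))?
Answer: Rational(89887, 12184) ≈ 7.3775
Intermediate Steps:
Function('b')(r, Y) = 96 (Function('b')(r, Y) = Add(Pow(10, 2), -4) = Add(100, -4) = 96)
Function('z')(o, T) = -3 (Function('z')(o, T) = Add(-3, Add(o, Mul(-1, o))) = Add(-3, 0) = -3)
Mul(Add(-41602, -48285), Pow(Add(Function('z')(Function('b')(-7, -2), -133), -12181), -1)) = Mul(Add(-41602, -48285), Pow(Add(-3, -12181), -1)) = Mul(-89887, Pow(-12184, -1)) = Mul(-89887, Rational(-1, 12184)) = Rational(89887, 12184)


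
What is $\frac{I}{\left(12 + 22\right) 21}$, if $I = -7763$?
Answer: $- \frac{1109}{102} \approx -10.873$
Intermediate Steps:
$\frac{I}{\left(12 + 22\right) 21} = - \frac{7763}{\left(12 + 22\right) 21} = - \frac{7763}{34 \cdot 21} = - \frac{7763}{714} = \left(-7763\right) \frac{1}{714} = - \frac{1109}{102}$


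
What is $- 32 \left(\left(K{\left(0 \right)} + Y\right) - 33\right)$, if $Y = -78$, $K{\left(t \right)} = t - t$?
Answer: $3552$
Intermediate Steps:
$K{\left(t \right)} = 0$
$- 32 \left(\left(K{\left(0 \right)} + Y\right) - 33\right) = - 32 \left(\left(0 - 78\right) - 33\right) = - 32 \left(-78 - 33\right) = \left(-32\right) \left(-111\right) = 3552$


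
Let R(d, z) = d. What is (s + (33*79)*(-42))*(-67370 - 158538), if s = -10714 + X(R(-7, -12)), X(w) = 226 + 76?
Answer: 27087724648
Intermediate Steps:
X(w) = 302
s = -10412 (s = -10714 + 302 = -10412)
(s + (33*79)*(-42))*(-67370 - 158538) = (-10412 + (33*79)*(-42))*(-67370 - 158538) = (-10412 + 2607*(-42))*(-225908) = (-10412 - 109494)*(-225908) = -119906*(-225908) = 27087724648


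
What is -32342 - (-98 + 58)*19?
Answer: -31582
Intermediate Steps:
-32342 - (-98 + 58)*19 = -32342 - (-40)*19 = -32342 - 1*(-760) = -32342 + 760 = -31582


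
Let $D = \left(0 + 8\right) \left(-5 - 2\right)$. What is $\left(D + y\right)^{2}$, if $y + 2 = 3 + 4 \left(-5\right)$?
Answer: $5625$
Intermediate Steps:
$y = -19$ ($y = -2 + \left(3 + 4 \left(-5\right)\right) = -2 + \left(3 - 20\right) = -2 - 17 = -19$)
$D = -56$ ($D = 8 \left(-7\right) = -56$)
$\left(D + y\right)^{2} = \left(-56 - 19\right)^{2} = \left(-75\right)^{2} = 5625$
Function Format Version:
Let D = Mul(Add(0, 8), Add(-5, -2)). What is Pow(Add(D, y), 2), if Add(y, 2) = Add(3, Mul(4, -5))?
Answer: 5625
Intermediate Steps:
y = -19 (y = Add(-2, Add(3, Mul(4, -5))) = Add(-2, Add(3, -20)) = Add(-2, -17) = -19)
D = -56 (D = Mul(8, -7) = -56)
Pow(Add(D, y), 2) = Pow(Add(-56, -19), 2) = Pow(-75, 2) = 5625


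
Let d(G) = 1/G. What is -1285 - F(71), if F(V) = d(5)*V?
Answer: -6496/5 ≈ -1299.2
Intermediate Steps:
d(G) = 1/G
F(V) = V/5
-1285 - F(71) = -1285 - 71/5 = -6496/5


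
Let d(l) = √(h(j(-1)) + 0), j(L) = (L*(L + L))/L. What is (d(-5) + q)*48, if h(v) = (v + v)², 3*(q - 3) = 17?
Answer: 608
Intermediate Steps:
q = 26/3 (q = 3 + (⅓)*17 = 3 + 17/3 = 26/3 ≈ 8.6667)
j(L) = 2*L (j(L) = (L*(2*L))/L = (2*L²)/L = 2*L)
h(v) = 4*v² (h(v) = (2*v)² = 4*v²)
d(l) = 4 (d(l) = √(4*(2*(-1))² + 0) = √(4*(-2)² + 0) = √(4*4 + 0) = √(16 + 0) = √16 = 4)
(d(-5) + q)*48 = (4 + 26/3)*48 = (38/3)*48 = 608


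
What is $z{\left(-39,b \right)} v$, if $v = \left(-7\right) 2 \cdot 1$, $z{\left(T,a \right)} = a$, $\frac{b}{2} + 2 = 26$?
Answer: $-672$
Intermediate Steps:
$b = 48$ ($b = -4 + 2 \cdot 26 = -4 + 52 = 48$)
$v = -14$ ($v = \left(-14\right) 1 = -14$)
$z{\left(-39,b \right)} v = 48 \left(-14\right) = -672$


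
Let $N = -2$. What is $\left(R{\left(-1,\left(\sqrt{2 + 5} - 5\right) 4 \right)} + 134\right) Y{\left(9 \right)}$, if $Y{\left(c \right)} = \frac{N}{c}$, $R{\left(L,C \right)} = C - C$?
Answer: $- \frac{268}{9} \approx -29.778$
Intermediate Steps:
$R{\left(L,C \right)} = 0$
$Y{\left(c \right)} = - \frac{2}{c}$
$\left(R{\left(-1,\left(\sqrt{2 + 5} - 5\right) 4 \right)} + 134\right) Y{\left(9 \right)} = \left(0 + 134\right) \left(- \frac{2}{9}\right) = 134 \left(\left(-2\right) \frac{1}{9}\right) = 134 \left(- \frac{2}{9}\right) = - \frac{268}{9}$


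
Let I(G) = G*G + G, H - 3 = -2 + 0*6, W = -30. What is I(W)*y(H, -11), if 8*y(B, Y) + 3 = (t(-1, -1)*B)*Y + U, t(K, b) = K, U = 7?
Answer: 6525/4 ≈ 1631.3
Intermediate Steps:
H = 1 (H = 3 + (-2 + 0*6) = 3 + (-2 + 0) = 3 - 2 = 1)
y(B, Y) = 1/2 - B*Y/8 (y(B, Y) = -3/8 + ((-B)*Y + 7)/8 = -3/8 + (-B*Y + 7)/8 = -3/8 + (7 - B*Y)/8 = -3/8 + (7/8 - B*Y/8) = 1/2 - B*Y/8)
I(G) = G + G**2 (I(G) = G**2 + G = G + G**2)
I(W)*y(H, -11) = (-30*(1 - 30))*(1/2 - 1/8*1*(-11)) = (-30*(-29))*(1/2 + 11/8) = 870*(15/8) = 6525/4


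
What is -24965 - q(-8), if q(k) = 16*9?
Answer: -25109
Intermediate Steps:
q(k) = 144
-24965 - q(-8) = -24965 - 1*144 = -24965 - 144 = -25109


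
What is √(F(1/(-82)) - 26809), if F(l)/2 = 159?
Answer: I*√26491 ≈ 162.76*I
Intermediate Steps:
F(l) = 318 (F(l) = 2*159 = 318)
√(F(1/(-82)) - 26809) = √(318 - 26809) = √(-26491) = I*√26491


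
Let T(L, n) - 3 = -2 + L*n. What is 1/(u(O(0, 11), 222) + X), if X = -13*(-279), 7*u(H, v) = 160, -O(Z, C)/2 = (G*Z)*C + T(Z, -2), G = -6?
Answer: 7/25549 ≈ 0.00027398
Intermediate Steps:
T(L, n) = 1 + L*n (T(L, n) = 3 + (-2 + L*n) = 1 + L*n)
O(Z, C) = -2 + 4*Z + 12*C*Z (O(Z, C) = -2*((-6*Z)*C + (1 + Z*(-2))) = -2*(-6*C*Z + (1 - 2*Z)) = -2*(1 - 2*Z - 6*C*Z) = -2 + 4*Z + 12*C*Z)
u(H, v) = 160/7 (u(H, v) = (1/7)*160 = 160/7)
X = 3627
1/(u(O(0, 11), 222) + X) = 1/(160/7 + 3627) = 1/(25549/7) = 7/25549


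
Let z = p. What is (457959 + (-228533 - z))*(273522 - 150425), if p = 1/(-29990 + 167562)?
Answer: 3885260593119087/137572 ≈ 2.8242e+10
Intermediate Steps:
p = 1/137572 ≈ 7.2689e-6
z = 1/137572 ≈ 7.2689e-6
(457959 + (-228533 - z))*(273522 - 150425) = (457959 + (-228533 - 1*1/137572))*(273522 - 150425) = (457959 + (-228533 - 1/137572))*123097 = (457959 - 31439741877/137572)*123097 = (31562593671/137572)*123097 = 3885260593119087/137572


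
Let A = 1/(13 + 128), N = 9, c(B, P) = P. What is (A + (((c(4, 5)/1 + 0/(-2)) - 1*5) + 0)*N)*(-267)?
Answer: -89/47 ≈ -1.8936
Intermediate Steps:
A = 1/141 ≈ 0.0070922
(A + (((c(4, 5)/1 + 0/(-2)) - 1*5) + 0)*N)*(-267) = (1/141 + (((5/1 + 0/(-2)) - 1*5) + 0)*9)*(-267) = (1/141 + (((5*1 + 0*(-1/2)) - 5) + 0)*9)*(-267) = (1/141 + (((5 + 0) - 5) + 0)*9)*(-267) = (1/141 + ((5 - 5) + 0)*9)*(-267) = (1/141 + (0 + 0)*9)*(-267) = (1/141 + 0*9)*(-267) = (1/141 + 0)*(-267) = (1/141)*(-267) = -89/47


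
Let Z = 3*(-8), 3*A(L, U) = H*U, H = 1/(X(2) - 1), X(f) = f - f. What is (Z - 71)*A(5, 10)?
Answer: 950/3 ≈ 316.67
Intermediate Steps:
X(f) = 0
H = -1 (H = 1/(0 - 1) = 1/(-1) = -1)
A(L, U) = -U/3 (A(L, U) = (-U)/3 = -U/3)
Z = -24
(Z - 71)*A(5, 10) = (-24 - 71)*(-⅓*10) = -95*(-10/3) = 950/3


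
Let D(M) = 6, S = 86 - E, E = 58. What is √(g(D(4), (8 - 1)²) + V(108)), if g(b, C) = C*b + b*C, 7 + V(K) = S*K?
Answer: √3605 ≈ 60.042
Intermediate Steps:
S = 28 (S = 86 - 1*58 = 86 - 58 = 28)
V(K) = -7 + 28*K
g(b, C) = 2*C*b (g(b, C) = C*b + C*b = 2*C*b)
√(g(D(4), (8 - 1)²) + V(108)) = √(2*(8 - 1)²*6 + (-7 + 28*108)) = √(2*7²*6 + (-7 + 3024)) = √(2*49*6 + 3017) = √(588 + 3017) = √3605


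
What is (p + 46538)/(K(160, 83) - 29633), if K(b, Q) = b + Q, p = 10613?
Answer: -57151/29390 ≈ -1.9446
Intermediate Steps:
K(b, Q) = Q + b
(p + 46538)/(K(160, 83) - 29633) = (10613 + 46538)/((83 + 160) - 29633) = 57151/(243 - 29633) = 57151/(-29390) = 57151*(-1/29390) = -57151/29390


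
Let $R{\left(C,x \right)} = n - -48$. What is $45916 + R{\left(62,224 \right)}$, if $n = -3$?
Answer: $45961$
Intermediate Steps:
$R{\left(C,x \right)} = 45$ ($R{\left(C,x \right)} = -3 - -48 = -3 + 48 = 45$)
$45916 + R{\left(62,224 \right)} = 45916 + 45 = 45961$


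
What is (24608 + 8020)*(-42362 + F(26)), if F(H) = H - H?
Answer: -1382187336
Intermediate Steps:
F(H) = 0
(24608 + 8020)*(-42362 + F(26)) = (24608 + 8020)*(-42362 + 0) = 32628*(-42362) = -1382187336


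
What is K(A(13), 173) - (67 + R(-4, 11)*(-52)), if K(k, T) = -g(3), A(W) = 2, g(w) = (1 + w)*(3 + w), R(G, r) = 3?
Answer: 65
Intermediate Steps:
K(k, T) = -24 (K(k, T) = -(3 + 3**2 + 4*3) = -(3 + 9 + 12) = -1*24 = -24)
K(A(13), 173) - (67 + R(-4, 11)*(-52)) = -24 - (67 + 3*(-52)) = -24 - (67 - 156) = -24 - 1*(-89) = -24 + 89 = 65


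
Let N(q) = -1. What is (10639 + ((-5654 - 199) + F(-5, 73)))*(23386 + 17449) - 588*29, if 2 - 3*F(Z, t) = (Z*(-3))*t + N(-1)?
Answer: 180555318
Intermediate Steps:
F(Z, t) = 1 + Z*t (F(Z, t) = ⅔ - ((Z*(-3))*t - 1)/3 = ⅔ - ((-3*Z)*t - 1)/3 = ⅔ - (-3*Z*t - 1)/3 = ⅔ - (-1 - 3*Z*t)/3 = ⅔ + (⅓ + Z*t) = 1 + Z*t)
(10639 + ((-5654 - 199) + F(-5, 73)))*(23386 + 17449) - 588*29 = (10639 + ((-5654 - 199) + (1 - 5*73)))*(23386 + 17449) - 588*29 = (10639 + (-5853 + (1 - 365)))*40835 - 1*17052 = (10639 + (-5853 - 364))*40835 - 17052 = (10639 - 6217)*40835 - 17052 = 4422*40835 - 17052 = 180572370 - 17052 = 180555318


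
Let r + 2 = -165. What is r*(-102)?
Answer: 17034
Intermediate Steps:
r = -167 (r = -2 - 165 = -167)
r*(-102) = -167*(-102) = 17034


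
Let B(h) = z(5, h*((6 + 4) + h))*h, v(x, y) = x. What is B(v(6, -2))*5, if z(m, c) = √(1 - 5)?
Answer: 60*I ≈ 60.0*I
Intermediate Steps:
z(m, c) = 2*I (z(m, c) = √(-4) = 2*I)
B(h) = 2*I*h (B(h) = (2*I)*h = 2*I*h)
B(v(6, -2))*5 = (2*I*6)*5 = (12*I)*5 = 60*I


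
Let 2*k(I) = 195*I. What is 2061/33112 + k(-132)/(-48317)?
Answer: 525732777/1599872504 ≈ 0.32861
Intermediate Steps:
k(I) = 195*I/2 (k(I) = (195*I)/2 = 195*I/2)
2061/33112 + k(-132)/(-48317) = 2061/33112 + ((195/2)*(-132))/(-48317) = 2061*(1/33112) - 12870*(-1/48317) = 2061/33112 + 12870/48317 = 525732777/1599872504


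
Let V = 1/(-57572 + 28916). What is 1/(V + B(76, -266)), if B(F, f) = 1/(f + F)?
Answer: -2722320/14423 ≈ -188.75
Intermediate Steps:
B(F, f) = 1/(F + f)
V = -1/28656 (V = 1/(-28656) = -1/28656 ≈ -3.4897e-5)
1/(V + B(76, -266)) = 1/(-1/28656 + 1/(76 - 266)) = 1/(-1/28656 + 1/(-190)) = 1/(-1/28656 - 1/190) = 1/(-14423/2722320) = -2722320/14423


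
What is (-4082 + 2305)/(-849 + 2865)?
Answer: -1777/2016 ≈ -0.88145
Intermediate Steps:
(-4082 + 2305)/(-849 + 2865) = -1777/2016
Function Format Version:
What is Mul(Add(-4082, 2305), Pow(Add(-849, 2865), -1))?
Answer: Rational(-1777, 2016) ≈ -0.88145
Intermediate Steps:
Mul(Add(-4082, 2305), Pow(Add(-849, 2865), -1)) = Mul(-1777, Pow(2016, -1)) = Mul(-1777, Rational(1, 2016)) = Rational(-1777, 2016)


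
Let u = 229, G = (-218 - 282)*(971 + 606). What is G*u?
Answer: -180566500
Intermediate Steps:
G = -788500 (G = -500*1577 = -788500)
G*u = -788500*229 = -180566500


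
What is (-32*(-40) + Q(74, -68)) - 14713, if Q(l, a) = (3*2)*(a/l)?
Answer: -497225/37 ≈ -13439.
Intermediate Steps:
Q(l, a) = 6*a/l (Q(l, a) = 6*(a/l) = 6*a/l)
(-32*(-40) + Q(74, -68)) - 14713 = (-32*(-40) + 6*(-68)/74) - 14713 = (1280 + 6*(-68)*(1/74)) - 14713 = (1280 - 204/37) - 14713 = 47156/37 - 14713 = -497225/37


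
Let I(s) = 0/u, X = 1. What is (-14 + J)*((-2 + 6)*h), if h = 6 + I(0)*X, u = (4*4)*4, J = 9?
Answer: -120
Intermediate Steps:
u = 64 (u = 16*4 = 64)
I(s) = 0 (I(s) = 0/64 = 0*(1/64) = 0)
h = 6 (h = 6 + 0*1 = 6 + 0 = 6)
(-14 + J)*((-2 + 6)*h) = (-14 + 9)*((-2 + 6)*6) = -20*6 = -5*24 = -120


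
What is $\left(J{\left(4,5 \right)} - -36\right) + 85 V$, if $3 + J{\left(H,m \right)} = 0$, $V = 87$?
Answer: $7428$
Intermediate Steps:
$J{\left(H,m \right)} = -3$ ($J{\left(H,m \right)} = -3 + 0 = -3$)
$\left(J{\left(4,5 \right)} - -36\right) + 85 V = \left(-3 - -36\right) + 85 \cdot 87 = \left(-3 + 36\right) + 7395 = 33 + 7395 = 7428$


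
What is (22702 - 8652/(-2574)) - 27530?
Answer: -2069770/429 ≈ -4824.6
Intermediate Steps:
(22702 - 8652/(-2574)) - 27530 = (22702 - 8652*(-1/2574)) - 27530 = (22702 + 1442/429) - 27530 = 9740600/429 - 27530 = -2069770/429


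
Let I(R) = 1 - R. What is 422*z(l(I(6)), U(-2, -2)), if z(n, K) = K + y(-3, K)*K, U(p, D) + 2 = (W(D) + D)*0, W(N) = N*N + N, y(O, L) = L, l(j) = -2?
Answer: 844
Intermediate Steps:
W(N) = N + N**2 (W(N) = N**2 + N = N + N**2)
U(p, D) = -2 (U(p, D) = -2 + (D*(1 + D) + D)*0 = -2 + (D + D*(1 + D))*0 = -2 + 0 = -2)
z(n, K) = K + K**2 (z(n, K) = K + K*K = K + K**2)
422*z(l(I(6)), U(-2, -2)) = 422*(-2*(1 - 2)) = 422*(-2*(-1)) = 422*2 = 844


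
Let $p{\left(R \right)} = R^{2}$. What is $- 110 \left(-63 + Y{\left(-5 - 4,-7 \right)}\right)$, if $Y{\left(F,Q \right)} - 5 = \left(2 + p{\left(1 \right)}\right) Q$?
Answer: $8690$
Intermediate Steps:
$Y{\left(F,Q \right)} = 5 + 3 Q$ ($Y{\left(F,Q \right)} = 5 + \left(2 + 1^{2}\right) Q = 5 + \left(2 + 1\right) Q = 5 + 3 Q$)
$- 110 \left(-63 + Y{\left(-5 - 4,-7 \right)}\right) = - 110 \left(-63 + \left(5 + 3 \left(-7\right)\right)\right) = - 110 \left(-63 + \left(5 - 21\right)\right) = - 110 \left(-63 - 16\right) = \left(-110\right) \left(-79\right) = 8690$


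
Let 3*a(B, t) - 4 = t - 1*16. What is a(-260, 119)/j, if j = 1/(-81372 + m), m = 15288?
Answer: -2356996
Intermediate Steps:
j = -1/66084 (j = 1/(-81372 + 15288) = 1/(-66084) = -1/66084 ≈ -1.5132e-5)
a(B, t) = -4 + t/3 (a(B, t) = 4/3 + (t - 1*16)/3 = 4/3 + (t - 16)/3 = 4/3 + (-16 + t)/3 = 4/3 + (-16/3 + t/3) = -4 + t/3)
a(-260, 119)/j = (-4 + (1/3)*119)/(-1/66084) = (-4 + 119/3)*(-66084) = (107/3)*(-66084) = -2356996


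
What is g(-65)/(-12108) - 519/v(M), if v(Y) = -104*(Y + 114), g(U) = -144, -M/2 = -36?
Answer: 251933/6506032 ≈ 0.038723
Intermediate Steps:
M = 72 (M = -2*(-36) = 72)
v(Y) = -11856 - 104*Y (v(Y) = -104*(114 + Y) = -11856 - 104*Y)
g(-65)/(-12108) - 519/v(M) = -144/(-12108) - 519/(-11856 - 104*72) = -144*(-1/12108) - 519/(-11856 - 7488) = 12/1009 - 519/(-19344) = 12/1009 - 519*(-1/19344) = 12/1009 + 173/6448 = 251933/6506032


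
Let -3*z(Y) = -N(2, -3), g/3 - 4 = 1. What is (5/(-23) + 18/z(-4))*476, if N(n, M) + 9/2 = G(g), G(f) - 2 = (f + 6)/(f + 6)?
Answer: -396508/23 ≈ -17239.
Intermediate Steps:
g = 15 (g = 12 + 3*1 = 12 + 3 = 15)
G(f) = 3 (G(f) = 2 + (f + 6)/(f + 6) = 2 + (6 + f)/(6 + f) = 2 + 1 = 3)
N(n, M) = -3/2 (N(n, M) = -9/2 + 3 = -3/2)
z(Y) = -½ (z(Y) = -(-1)*(-3)/(3*2) = -⅓*3/2 = -½)
(5/(-23) + 18/z(-4))*476 = (5/(-23) + 18/(-½))*476 = (5*(-1/23) + 18*(-2))*476 = (-5/23 - 36)*476 = -833/23*476 = -396508/23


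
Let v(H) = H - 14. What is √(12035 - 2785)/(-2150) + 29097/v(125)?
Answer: 9699/37 - √370/430 ≈ 262.09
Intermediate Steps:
v(H) = -14 + H
√(12035 - 2785)/(-2150) + 29097/v(125) = √(12035 - 2785)/(-2150) + 29097/(-14 + 125) = √9250*(-1/2150) + 29097/111 = (5*√370)*(-1/2150) + 29097*(1/111) = -√370/430 + 9699/37 = 9699/37 - √370/430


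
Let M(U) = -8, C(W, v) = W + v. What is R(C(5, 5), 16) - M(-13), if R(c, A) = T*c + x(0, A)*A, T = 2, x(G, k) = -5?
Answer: -52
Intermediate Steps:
R(c, A) = -5*A + 2*c (R(c, A) = 2*c - 5*A = -5*A + 2*c)
R(C(5, 5), 16) - M(-13) = (-5*16 + 2*(5 + 5)) - 1*(-8) = (-80 + 2*10) + 8 = (-80 + 20) + 8 = -60 + 8 = -52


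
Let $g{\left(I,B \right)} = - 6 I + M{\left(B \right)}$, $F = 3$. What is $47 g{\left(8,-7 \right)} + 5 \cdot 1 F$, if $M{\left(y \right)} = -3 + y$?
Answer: $-2711$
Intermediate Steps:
$g{\left(I,B \right)} = -3 + B - 6 I$ ($g{\left(I,B \right)} = - 6 I + \left(-3 + B\right) = -3 + B - 6 I$)
$47 g{\left(8,-7 \right)} + 5 \cdot 1 F = 47 \left(-3 - 7 - 48\right) + 5 \cdot 1 \cdot 3 = 47 \left(-3 - 7 - 48\right) + 5 \cdot 3 = 47 \left(-58\right) + 15 = -2726 + 15 = -2711$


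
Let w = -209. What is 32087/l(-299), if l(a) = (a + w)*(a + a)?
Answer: 32087/303784 ≈ 0.10562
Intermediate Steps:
l(a) = 2*a*(-209 + a) (l(a) = (a - 209)*(a + a) = (-209 + a)*(2*a) = 2*a*(-209 + a))
32087/l(-299) = 32087/((2*(-299)*(-209 - 299))) = 32087/((2*(-299)*(-508))) = 32087/303784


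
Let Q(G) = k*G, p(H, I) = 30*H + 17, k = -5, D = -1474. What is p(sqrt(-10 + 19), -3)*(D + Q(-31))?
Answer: -141133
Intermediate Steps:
p(H, I) = 17 + 30*H
Q(G) = -5*G
p(sqrt(-10 + 19), -3)*(D + Q(-31)) = (17 + 30*sqrt(-10 + 19))*(-1474 - 5*(-31)) = (17 + 30*sqrt(9))*(-1474 + 155) = (17 + 30*3)*(-1319) = (17 + 90)*(-1319) = 107*(-1319) = -141133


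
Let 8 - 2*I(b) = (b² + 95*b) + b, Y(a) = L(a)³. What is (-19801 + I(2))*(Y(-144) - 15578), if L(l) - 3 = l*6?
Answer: 12698838419305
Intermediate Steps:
L(l) = 3 + 6*l (L(l) = 3 + l*6 = 3 + 6*l)
Y(a) = (3 + 6*a)³
I(b) = 4 - 48*b - b²/2 (I(b) = 4 - ((b² + 95*b) + b)/2 = 4 - (b² + 96*b)/2 = 4 + (-48*b - b²/2) = 4 - 48*b - b²/2)
(-19801 + I(2))*(Y(-144) - 15578) = (-19801 + (4 - 48*2 - ½*2²))*(27*(1 + 2*(-144))³ - 15578) = (-19801 + (4 - 96 - ½*4))*(27*(1 - 288)³ - 15578) = (-19801 + (4 - 96 - 2))*(27*(-287)³ - 15578) = (-19801 - 94)*(27*(-23639903) - 15578) = -19895*(-638277381 - 15578) = -19895*(-638292959) = 12698838419305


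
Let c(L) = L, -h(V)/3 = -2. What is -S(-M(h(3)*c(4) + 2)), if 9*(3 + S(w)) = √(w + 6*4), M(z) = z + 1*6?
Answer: 3 - 2*I*√2/9 ≈ 3.0 - 0.31427*I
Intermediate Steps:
h(V) = 6 (h(V) = -3*(-2) = 6)
M(z) = 6 + z (M(z) = z + 6 = 6 + z)
S(w) = -3 + √(24 + w)/9 (S(w) = -3 + √(w + 6*4)/9 = -3 + √(w + 24)/9 = -3 + √(24 + w)/9)
-S(-M(h(3)*c(4) + 2)) = -(-3 + √(24 - (6 + (6*4 + 2)))/9) = -(-3 + √(24 - (6 + (24 + 2)))/9) = -(-3 + √(24 - (6 + 26))/9) = -(-3 + √(24 - 1*32)/9) = -(-3 + √(24 - 32)/9) = -(-3 + √(-8)/9) = -(-3 + (2*I*√2)/9) = -(-3 + 2*I*√2/9) = 3 - 2*I*√2/9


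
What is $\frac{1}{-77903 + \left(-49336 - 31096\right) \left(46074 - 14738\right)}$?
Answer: $- \frac{1}{2520495055} \approx -3.9675 \cdot 10^{-10}$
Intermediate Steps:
$\frac{1}{-77903 + \left(-49336 - 31096\right) \left(46074 - 14738\right)} = \frac{1}{-77903 - 2520417152} = \frac{1}{-2520495055} = - \frac{1}{2520495055}$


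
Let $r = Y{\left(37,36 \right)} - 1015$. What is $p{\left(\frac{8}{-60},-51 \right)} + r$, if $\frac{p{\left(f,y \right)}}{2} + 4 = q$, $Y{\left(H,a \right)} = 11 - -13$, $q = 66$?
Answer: $-867$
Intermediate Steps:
$Y{\left(H,a \right)} = 24$ ($Y{\left(H,a \right)} = 11 + 13 = 24$)
$p{\left(f,y \right)} = 124$ ($p{\left(f,y \right)} = -8 + 2 \cdot 66 = -8 + 132 = 124$)
$r = -991$ ($r = 24 - 1015 = -991$)
$p{\left(\frac{8}{-60},-51 \right)} + r = 124 - 991 = -867$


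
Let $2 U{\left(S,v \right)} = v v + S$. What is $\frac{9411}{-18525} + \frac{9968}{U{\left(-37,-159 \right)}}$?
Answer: $\frac{10978593}{38970425} \approx 0.28172$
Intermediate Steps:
$U{\left(S,v \right)} = \frac{S}{2} + \frac{v^{2}}{2}$ ($U{\left(S,v \right)} = \frac{v v + S}{2} = \frac{v^{2} + S}{2} = \frac{S + v^{2}}{2} = \frac{S}{2} + \frac{v^{2}}{2}$)
$\frac{9411}{-18525} + \frac{9968}{U{\left(-37,-159 \right)}} = \frac{9411}{-18525} + \frac{9968}{\frac{1}{2} \left(-37\right) + \frac{\left(-159\right)^{2}}{2}} = 9411 \left(- \frac{1}{18525}\right) + \frac{9968}{- \frac{37}{2} + \frac{1}{2} \cdot 25281} = - \frac{3137}{6175} + \frac{9968}{- \frac{37}{2} + \frac{25281}{2}} = - \frac{3137}{6175} + \frac{9968}{12622} = - \frac{3137}{6175} + 9968 \cdot \frac{1}{12622} = - \frac{3137}{6175} + \frac{4984}{6311} = \frac{10978593}{38970425}$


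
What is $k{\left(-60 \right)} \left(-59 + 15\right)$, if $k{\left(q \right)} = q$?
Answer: $2640$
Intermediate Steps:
$k{\left(-60 \right)} \left(-59 + 15\right) = - 60 \left(-59 + 15\right) = \left(-60\right) \left(-44\right) = 2640$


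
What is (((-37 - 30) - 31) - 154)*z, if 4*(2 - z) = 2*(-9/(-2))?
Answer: 63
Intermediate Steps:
z = -¼ (z = 2 - (-9/(-2))/2 = 2 - (-9*(-½))/2 = 2 - 9/(2*2) = 2 - ¼*9 = 2 - 9/4 = -¼ ≈ -0.25000)
(((-37 - 30) - 31) - 154)*z = (((-37 - 30) - 31) - 154)*(-¼) = ((-67 - 31) - 154)*(-¼) = (-98 - 154)*(-¼) = -252*(-¼) = 63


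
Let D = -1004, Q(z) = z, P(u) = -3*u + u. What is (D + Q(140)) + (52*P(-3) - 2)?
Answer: -554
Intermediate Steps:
P(u) = -2*u
(D + Q(140)) + (52*P(-3) - 2) = (-1004 + 140) + (52*(-2*(-3)) - 2) = -864 + (52*6 - 2) = -864 + (312 - 2) = -864 + 310 = -554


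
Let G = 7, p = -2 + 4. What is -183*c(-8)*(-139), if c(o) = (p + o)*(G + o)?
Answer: 152622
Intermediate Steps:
p = 2
c(o) = (2 + o)*(7 + o)
-183*c(-8)*(-139) = -183*(14 + (-8)² + 9*(-8))*(-139) = -183*(14 + 64 - 72)*(-139) = -183*6*(-139) = -1098*(-139) = 152622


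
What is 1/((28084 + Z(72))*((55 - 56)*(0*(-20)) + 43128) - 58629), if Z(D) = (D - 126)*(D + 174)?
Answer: 1/638235771 ≈ 1.5668e-9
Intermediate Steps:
Z(D) = (-126 + D)*(174 + D)
1/((28084 + Z(72))*((55 - 56)*(0*(-20)) + 43128) - 58629) = 1/((28084 + (-21924 + 72**2 + 48*72))*((55 - 56)*(0*(-20)) + 43128) - 58629) = 1/((28084 + (-21924 + 5184 + 3456))*(-1*0 + 43128) - 58629) = 1/((28084 - 13284)*(0 + 43128) - 58629) = 1/(14800*43128 - 58629) = 1/(638294400 - 58629) = 1/638235771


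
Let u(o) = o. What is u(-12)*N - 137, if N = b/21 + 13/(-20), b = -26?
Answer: -4002/35 ≈ -114.34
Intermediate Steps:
N = -793/420 (N = -26/21 + 13/(-20) = -26*1/21 + 13*(-1/20) = -26/21 - 13/20 = -793/420 ≈ -1.8881)
u(-12)*N - 137 = -12*(-793/420) - 137 = 793/35 - 137 = -4002/35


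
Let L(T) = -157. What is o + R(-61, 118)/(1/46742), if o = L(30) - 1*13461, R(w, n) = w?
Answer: -2864880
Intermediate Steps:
o = -13618 (o = -157 - 1*13461 = -157 - 13461 = -13618)
o + R(-61, 118)/(1/46742) = -13618 - 61/(1/46742) = -13618 - 61/1/46742 = -13618 - 61*46742 = -13618 - 2851262 = -2864880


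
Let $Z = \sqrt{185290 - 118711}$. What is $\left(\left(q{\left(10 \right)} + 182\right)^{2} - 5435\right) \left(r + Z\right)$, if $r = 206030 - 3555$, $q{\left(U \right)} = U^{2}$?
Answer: $15001170275 + 74089 \sqrt{66579} \approx 1.502 \cdot 10^{10}$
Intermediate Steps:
$Z = \sqrt{66579} \approx 258.03$
$r = 202475$ ($r = 206030 - 3555 = 202475$)
$\left(\left(q{\left(10 \right)} + 182\right)^{2} - 5435\right) \left(r + Z\right) = \left(\left(10^{2} + 182\right)^{2} - 5435\right) \left(202475 + \sqrt{66579}\right) = \left(\left(100 + 182\right)^{2} - 5435\right) \left(202475 + \sqrt{66579}\right) = \left(282^{2} - 5435\right) \left(202475 + \sqrt{66579}\right) = \left(79524 - 5435\right) \left(202475 + \sqrt{66579}\right) = 74089 \left(202475 + \sqrt{66579}\right) = 15001170275 + 74089 \sqrt{66579}$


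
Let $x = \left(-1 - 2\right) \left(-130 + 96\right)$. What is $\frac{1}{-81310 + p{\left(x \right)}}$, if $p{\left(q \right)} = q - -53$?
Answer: $- \frac{1}{81155} \approx -1.2322 \cdot 10^{-5}$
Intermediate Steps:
$x = 102$ ($x = \left(-3\right) \left(-34\right) = 102$)
$p{\left(q \right)} = 53 + q$ ($p{\left(q \right)} = q + 53 = 53 + q$)
$\frac{1}{-81310 + p{\left(x \right)}} = \frac{1}{-81310 + \left(53 + 102\right)} = \frac{1}{-81310 + 155} = \frac{1}{-81155} = - \frac{1}{81155}$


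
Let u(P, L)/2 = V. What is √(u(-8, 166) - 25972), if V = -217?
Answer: 9*I*√326 ≈ 162.5*I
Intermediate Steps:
u(P, L) = -434 (u(P, L) = 2*(-217) = -434)
√(u(-8, 166) - 25972) = √(-434 - 25972) = √(-26406) = 9*I*√326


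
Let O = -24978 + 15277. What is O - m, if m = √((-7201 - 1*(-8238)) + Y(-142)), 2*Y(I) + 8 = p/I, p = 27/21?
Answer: -9701 - √1020636715/994 ≈ -9733.1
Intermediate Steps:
p = 9/7 (p = 27*(1/21) = 9/7 ≈ 1.2857)
Y(I) = -4 + 9/(14*I) (Y(I) = -4 + (9/(7*I))/2 = -4 + 9/(14*I))
m = √1020636715/994 (m = √((-7201 - 1*(-8238)) + (-4 + (9/14)/(-142))) = √((-7201 + 8238) + (-4 + (9/14)*(-1/142))) = √(1037 + (-4 - 9/1988)) = √(1037 - 7961/1988) = √(2053595/1988) = √1020636715/994 ≈ 32.140)
O = -9701
O - m = -9701 - √1020636715/994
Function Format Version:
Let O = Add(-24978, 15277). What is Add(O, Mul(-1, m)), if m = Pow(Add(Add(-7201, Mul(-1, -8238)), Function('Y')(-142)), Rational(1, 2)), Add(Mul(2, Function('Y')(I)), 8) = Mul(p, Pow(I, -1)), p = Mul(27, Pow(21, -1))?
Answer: Add(-9701, Mul(Rational(-1, 994), Pow(1020636715, Rational(1, 2)))) ≈ -9733.1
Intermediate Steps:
p = Rational(9, 7) (p = Mul(27, Rational(1, 21)) = Rational(9, 7) ≈ 1.2857)
Function('Y')(I) = Add(-4, Mul(Rational(9, 14), Pow(I, -1))) (Function('Y')(I) = Add(-4, Mul(Rational(1, 2), Mul(Rational(9, 7), Pow(I, -1)))) = Add(-4, Mul(Rational(9, 14), Pow(I, -1))))
m = Mul(Rational(1, 994), Pow(1020636715, Rational(1, 2))) (m = Pow(Add(Add(-7201, Mul(-1, -8238)), Add(-4, Mul(Rational(9, 14), Pow(-142, -1)))), Rational(1, 2)) = Pow(Add(Add(-7201, 8238), Add(-4, Mul(Rational(9, 14), Rational(-1, 142)))), Rational(1, 2)) = Pow(Add(1037, Add(-4, Rational(-9, 1988))), Rational(1, 2)) = Pow(Add(1037, Rational(-7961, 1988)), Rational(1, 2)) = Pow(Rational(2053595, 1988), Rational(1, 2)) = Mul(Rational(1, 994), Pow(1020636715, Rational(1, 2))) ≈ 32.140)
O = -9701
Add(O, Mul(-1, m)) = Add(-9701, Mul(-1, Mul(Rational(1, 994), Pow(1020636715, Rational(1, 2))))) = Add(-9701, Mul(Rational(-1, 994), Pow(1020636715, Rational(1, 2))))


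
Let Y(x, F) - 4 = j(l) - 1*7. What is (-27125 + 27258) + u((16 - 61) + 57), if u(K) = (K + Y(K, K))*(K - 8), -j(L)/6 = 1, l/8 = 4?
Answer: 145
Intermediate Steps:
l = 32 (l = 8*4 = 32)
j(L) = -6 (j(L) = -6*1 = -6)
Y(x, F) = -9 (Y(x, F) = 4 + (-6 - 1*7) = 4 + (-6 - 7) = 4 - 13 = -9)
u(K) = (-9 + K)*(-8 + K) (u(K) = (K - 9)*(K - 8) = (-9 + K)*(-8 + K))
(-27125 + 27258) + u((16 - 61) + 57) = (-27125 + 27258) + (72 + ((16 - 61) + 57)**2 - 17*((16 - 61) + 57)) = 133 + (72 + (-45 + 57)**2 - 17*(-45 + 57)) = 133 + (72 + 12**2 - 17*12) = 133 + (72 + 144 - 204) = 133 + 12 = 145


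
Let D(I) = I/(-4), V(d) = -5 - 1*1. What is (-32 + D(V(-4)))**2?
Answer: 3721/4 ≈ 930.25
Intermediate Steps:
V(d) = -6 (V(d) = -5 - 1 = -6)
D(I) = -I/4 (D(I) = I*(-1/4) = -I/4)
(-32 + D(V(-4)))**2 = (-32 - 1/4*(-6))**2 = (-32 + 3/2)**2 = (-61/2)**2 = 3721/4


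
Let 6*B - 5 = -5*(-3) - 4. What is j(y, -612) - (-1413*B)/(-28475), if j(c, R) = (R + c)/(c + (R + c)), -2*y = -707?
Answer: -3087499/1082050 ≈ -2.8534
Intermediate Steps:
y = 707/2 (y = -½*(-707) = 707/2 ≈ 353.50)
B = 8/3 (B = ⅚ + (-5*(-3) - 4)/6 = ⅚ + (15 - 4)/6 = ⅚ + (⅙)*11 = ⅚ + 11/6 = 8/3 ≈ 2.6667)
j(c, R) = (R + c)/(R + 2*c)
j(y, -612) - (-1413*B)/(-28475) = (-612 + 707/2)/(-612 + 2*(707/2)) - (-1413*8/3)/(-28475) = -517/2/(-612 + 707) - (-3768)*(-1)/28475 = -517/2/95 - 1*3768/28475 = (1/95)*(-517/2) - 3768/28475 = -517/190 - 3768/28475 = -3087499/1082050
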